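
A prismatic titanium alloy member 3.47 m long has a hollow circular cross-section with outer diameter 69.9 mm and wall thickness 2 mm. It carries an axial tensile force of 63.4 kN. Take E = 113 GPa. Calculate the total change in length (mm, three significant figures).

4.56 mm

A = 426.6 mm².
δ_mech = NL/(AE) = 63400·3470/(426.6·113000) = 4.563 mm.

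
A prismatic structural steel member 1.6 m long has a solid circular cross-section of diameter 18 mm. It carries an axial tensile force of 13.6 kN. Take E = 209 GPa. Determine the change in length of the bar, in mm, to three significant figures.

A = 254.5 mm².
δ_mech = NL/(AE) = 13600·1600/(254.5·209000) = 0.4091 mm.

0.409 mm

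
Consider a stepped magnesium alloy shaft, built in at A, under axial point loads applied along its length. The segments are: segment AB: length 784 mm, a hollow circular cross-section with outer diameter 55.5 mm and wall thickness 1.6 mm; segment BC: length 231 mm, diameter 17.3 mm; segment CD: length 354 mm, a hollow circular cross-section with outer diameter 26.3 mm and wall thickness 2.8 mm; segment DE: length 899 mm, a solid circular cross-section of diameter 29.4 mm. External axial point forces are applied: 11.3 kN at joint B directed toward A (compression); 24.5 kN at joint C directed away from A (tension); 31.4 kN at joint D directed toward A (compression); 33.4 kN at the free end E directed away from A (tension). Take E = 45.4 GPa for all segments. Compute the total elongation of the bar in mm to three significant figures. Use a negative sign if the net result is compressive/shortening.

2.59 mm

Internal axial forces (sectioning from the free end, tension +): N_DE = 33.4 kN, N_CD = 2 kN, N_BC = 26.5 kN, N_AB = 15.2 kN.
A_AB = 270.9 mm².
A_BC = 235.1 mm².
A_CD = 206.7 mm².
A_DE = 678.9 mm².
δ_AB = 15200·784/(270.9·45400) = 0.9688 mm
δ_BC = 26500·231/(235.1·45400) = 0.5736 mm
δ_CD = 2000·354/(206.7·45400) = 0.07544 mm
δ_DE = 33400·899/(678.9·45400) = 0.9742 mm
δ = Σδ_i = 2.592 mm.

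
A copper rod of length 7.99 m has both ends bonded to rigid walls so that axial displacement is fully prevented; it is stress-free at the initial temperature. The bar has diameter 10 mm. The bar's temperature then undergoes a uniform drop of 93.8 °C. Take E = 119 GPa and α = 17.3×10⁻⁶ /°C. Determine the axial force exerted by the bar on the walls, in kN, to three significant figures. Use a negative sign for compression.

15.2 kN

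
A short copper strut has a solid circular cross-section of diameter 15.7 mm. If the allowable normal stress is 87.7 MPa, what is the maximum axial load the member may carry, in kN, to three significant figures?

A = 193.6 mm².
P_max = σ_allow · A = 87.7 · 193.6 = 16980 N = 16.98 kN.

17.0 kN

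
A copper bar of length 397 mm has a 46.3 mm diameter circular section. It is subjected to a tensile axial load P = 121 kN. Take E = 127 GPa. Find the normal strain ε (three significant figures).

5.66e-04

A = 1684 mm².
σ = N/A = 71.87 MPa; ε = σ/E = 71.87/127000 = 5.659e-04.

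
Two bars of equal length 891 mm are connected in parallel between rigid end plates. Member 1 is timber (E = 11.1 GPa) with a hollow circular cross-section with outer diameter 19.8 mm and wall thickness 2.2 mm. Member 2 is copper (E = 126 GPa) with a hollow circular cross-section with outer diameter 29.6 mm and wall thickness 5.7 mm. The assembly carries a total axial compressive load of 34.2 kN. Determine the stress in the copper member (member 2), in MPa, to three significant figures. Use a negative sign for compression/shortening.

-78.0 MPa

A_1 = 121.6 mm².
A_2 = 428 mm².
Equal strain + equilibrium ⇒ each member carries load in proportion to AE: A₁E₁ = 1350000 N, A₂E₂ = 53930000 N, ΣAE = 55280000 N.
σ₂ = P·E₂/ΣAE = -34200·126000/55280000 = -77.96 MPa.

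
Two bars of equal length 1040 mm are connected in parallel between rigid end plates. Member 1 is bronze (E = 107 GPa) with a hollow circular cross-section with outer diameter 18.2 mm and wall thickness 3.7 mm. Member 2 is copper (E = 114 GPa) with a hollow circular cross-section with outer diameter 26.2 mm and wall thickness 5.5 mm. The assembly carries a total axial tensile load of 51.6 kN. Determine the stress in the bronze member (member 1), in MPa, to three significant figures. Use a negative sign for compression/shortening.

A_1 = 168.5 mm².
A_2 = 357.7 mm².
Equal strain + equilibrium ⇒ each member carries load in proportion to AE: A₁E₁ = 18030000 N, A₂E₂ = 40770000 N, ΣAE = 58810000 N.
σ₁ = P·E₁/ΣAE = 51600·107000/58810000 = 93.88 MPa.

93.9 MPa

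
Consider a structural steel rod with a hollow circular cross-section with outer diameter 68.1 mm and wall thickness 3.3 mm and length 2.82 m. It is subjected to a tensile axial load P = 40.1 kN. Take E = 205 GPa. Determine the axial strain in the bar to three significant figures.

A = 671.8 mm².
σ = N/A = 59.69 MPa; ε = σ/E = 59.69/205000 = 2.912e-04.

2.91e-04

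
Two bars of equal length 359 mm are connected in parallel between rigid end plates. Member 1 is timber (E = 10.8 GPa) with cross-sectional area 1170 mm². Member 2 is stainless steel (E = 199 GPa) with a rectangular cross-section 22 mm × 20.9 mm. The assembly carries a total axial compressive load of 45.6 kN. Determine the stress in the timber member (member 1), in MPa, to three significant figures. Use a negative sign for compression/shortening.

-4.73 MPa

A_2 = 459.8 mm².
Equal strain + equilibrium ⇒ each member carries load in proportion to AE: A₁E₁ = 12640000 N, A₂E₂ = 91500000 N, ΣAE = 104100000 N.
σ₁ = P·E₁/ΣAE = -45600·10800/104100000 = -4.729 MPa.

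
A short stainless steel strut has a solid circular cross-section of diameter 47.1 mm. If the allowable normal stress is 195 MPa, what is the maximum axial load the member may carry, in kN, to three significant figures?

A = 1742 mm².
P_max = σ_allow · A = 195 · 1742 = 339800 N = 339.8 kN.

340 kN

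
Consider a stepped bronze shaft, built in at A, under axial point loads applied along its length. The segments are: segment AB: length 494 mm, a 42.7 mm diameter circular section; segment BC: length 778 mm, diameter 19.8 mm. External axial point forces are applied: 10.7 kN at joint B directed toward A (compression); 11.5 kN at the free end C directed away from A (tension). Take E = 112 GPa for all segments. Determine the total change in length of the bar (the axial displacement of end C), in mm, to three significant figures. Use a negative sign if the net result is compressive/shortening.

0.262 mm

Internal axial forces (sectioning from the free end, tension +): N_BC = 11.5 kN, N_AB = 0.8 kN.
A_AB = 1432 mm².
A_BC = 307.9 mm².
δ_AB = 800·494/(1432·112000) = 0.002464 mm
δ_BC = 11500·778/(307.9·112000) = 0.2594 mm
δ = Σδ_i = 0.2619 mm.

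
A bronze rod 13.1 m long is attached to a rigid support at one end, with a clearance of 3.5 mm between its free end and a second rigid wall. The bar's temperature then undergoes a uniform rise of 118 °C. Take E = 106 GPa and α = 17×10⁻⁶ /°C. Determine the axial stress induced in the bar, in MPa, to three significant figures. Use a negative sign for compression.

-184 MPa

Free thermal expansion αLΔT = 17e-6 · 13100 · 118 = 26.28 mm.
The walls engage after the gap closes; constrained expansion = 26.28 − 3.5 = 22.78 mm.
The walls impose strain ε = −(22.78)/13100 = -1.7388e-03; σ = Eε = 106000 · -1.7388e-03 = -184.3 MPa.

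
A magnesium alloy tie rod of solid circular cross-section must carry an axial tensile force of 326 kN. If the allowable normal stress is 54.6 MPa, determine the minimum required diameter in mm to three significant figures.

Required area A ≥ P/σ_allow = 326000/54.6 = 5971 mm².
For a solid circular section, d ≥ √(4A/π) = 87.19 mm.

87.2 mm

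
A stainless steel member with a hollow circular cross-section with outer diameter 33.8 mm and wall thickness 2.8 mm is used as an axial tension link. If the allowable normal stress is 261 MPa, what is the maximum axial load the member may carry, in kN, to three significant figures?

71.2 kN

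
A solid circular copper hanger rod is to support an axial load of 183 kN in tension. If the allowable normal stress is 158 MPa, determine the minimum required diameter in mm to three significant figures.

Required area A ≥ P/σ_allow = 183000/158 = 1158 mm².
For a solid circular section, d ≥ √(4A/π) = 38.4 mm.

38.4 mm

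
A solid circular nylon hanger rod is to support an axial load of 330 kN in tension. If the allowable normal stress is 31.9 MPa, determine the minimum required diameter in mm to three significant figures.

Required area A ≥ P/σ_allow = 330000/31.9 = 10340 mm².
For a solid circular section, d ≥ √(4A/π) = 114.8 mm.

115 mm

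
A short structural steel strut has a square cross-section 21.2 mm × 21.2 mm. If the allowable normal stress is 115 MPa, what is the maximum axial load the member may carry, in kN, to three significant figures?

51.7 kN

A = 449.4 mm².
P_max = σ_allow · A = 115 · 449.4 = 51690 N = 51.69 kN.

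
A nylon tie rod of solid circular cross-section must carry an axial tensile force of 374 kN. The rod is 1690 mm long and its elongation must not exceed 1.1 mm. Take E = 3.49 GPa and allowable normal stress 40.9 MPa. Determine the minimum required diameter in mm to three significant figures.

Required area A ≥ P/σ_allow = 374000/40.9 = 9144 mm².
For a solid circular section, d ≥ √(4A/π) = 107.9 mm.
Elongation limit: A ≥ PL/(Eδ_allow) = 374000·1690/(3490·1.1) = 164600 mm² ⇒ d ≥ 457.9 mm.
The elongation limit governs.

458 mm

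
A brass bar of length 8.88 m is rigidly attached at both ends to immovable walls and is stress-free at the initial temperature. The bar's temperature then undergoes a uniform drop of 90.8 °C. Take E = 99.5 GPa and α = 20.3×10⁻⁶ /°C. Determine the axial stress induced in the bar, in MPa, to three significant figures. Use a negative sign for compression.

183 MPa

Free thermal expansion αLΔT = 20.3e-6 · 8880 · -90.8 = -16.37 mm.
The walls impose strain ε = −(-16.37)/8880 = 1.8432e-03; σ = Eε = 99500 · 1.8432e-03 = 183.4 MPa.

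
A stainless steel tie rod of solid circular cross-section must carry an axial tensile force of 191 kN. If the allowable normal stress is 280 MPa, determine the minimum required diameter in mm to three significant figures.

29.5 mm

Required area A ≥ P/σ_allow = 191000/280 = 682.1 mm².
For a solid circular section, d ≥ √(4A/π) = 29.47 mm.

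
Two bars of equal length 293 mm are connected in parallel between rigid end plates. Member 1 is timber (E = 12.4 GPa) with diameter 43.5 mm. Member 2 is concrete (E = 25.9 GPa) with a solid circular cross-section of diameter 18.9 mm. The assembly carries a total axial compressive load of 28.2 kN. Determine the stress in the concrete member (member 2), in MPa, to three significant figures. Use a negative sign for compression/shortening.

-28.4 MPa

A_1 = 1486 mm².
A_2 = 280.6 mm².
Equal strain + equilibrium ⇒ each member carries load in proportion to AE: A₁E₁ = 18430000 N, A₂E₂ = 7266000 N, ΣAE = 25690000 N.
σ₂ = P·E₂/ΣAE = -28200·25900/25690000 = -28.43 MPa.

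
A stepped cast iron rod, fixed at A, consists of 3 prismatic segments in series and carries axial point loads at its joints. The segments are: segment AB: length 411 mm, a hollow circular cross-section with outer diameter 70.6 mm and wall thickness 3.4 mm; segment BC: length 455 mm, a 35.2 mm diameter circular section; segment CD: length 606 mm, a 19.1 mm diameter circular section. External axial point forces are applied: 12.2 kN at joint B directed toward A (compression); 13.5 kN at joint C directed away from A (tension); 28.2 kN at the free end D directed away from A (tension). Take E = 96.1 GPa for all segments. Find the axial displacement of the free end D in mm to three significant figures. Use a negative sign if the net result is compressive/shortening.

Internal axial forces (sectioning from the free end, tension +): N_CD = 28.2 kN, N_BC = 41.7 kN, N_AB = 29.5 kN.
A_AB = 717.8 mm².
A_BC = 973.1 mm².
A_CD = 286.5 mm².
δ_AB = 29500·411/(717.8·96100) = 0.1758 mm
δ_BC = 41700·455/(973.1·96100) = 0.2029 mm
δ_CD = 28200·606/(286.5·96100) = 0.6206 mm
δ = Σδ_i = 0.9993 mm.

0.999 mm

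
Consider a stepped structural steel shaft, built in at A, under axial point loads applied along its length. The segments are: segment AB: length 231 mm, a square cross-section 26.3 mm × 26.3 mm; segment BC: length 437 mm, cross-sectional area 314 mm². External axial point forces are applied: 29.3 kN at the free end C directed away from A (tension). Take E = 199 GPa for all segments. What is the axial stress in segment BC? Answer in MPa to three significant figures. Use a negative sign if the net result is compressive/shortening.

Internal axial forces (sectioning from the free end, tension +): N_BC = 29.3 kN, N_AB = 29.3 kN.
σ_BC = N_BC/A_BC = 29300/314 = 93.31 MPa.

93.3 MPa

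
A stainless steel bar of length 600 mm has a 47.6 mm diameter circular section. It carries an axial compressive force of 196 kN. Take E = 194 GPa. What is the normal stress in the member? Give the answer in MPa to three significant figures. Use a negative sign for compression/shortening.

A = 1780 mm².
σ = N/A = -196000/1780 = -110.1 MPa.

-110 MPa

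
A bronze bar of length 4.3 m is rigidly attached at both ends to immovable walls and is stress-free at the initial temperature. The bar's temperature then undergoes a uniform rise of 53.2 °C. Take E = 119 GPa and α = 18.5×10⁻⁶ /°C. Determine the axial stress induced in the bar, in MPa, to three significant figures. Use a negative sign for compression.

-117 MPa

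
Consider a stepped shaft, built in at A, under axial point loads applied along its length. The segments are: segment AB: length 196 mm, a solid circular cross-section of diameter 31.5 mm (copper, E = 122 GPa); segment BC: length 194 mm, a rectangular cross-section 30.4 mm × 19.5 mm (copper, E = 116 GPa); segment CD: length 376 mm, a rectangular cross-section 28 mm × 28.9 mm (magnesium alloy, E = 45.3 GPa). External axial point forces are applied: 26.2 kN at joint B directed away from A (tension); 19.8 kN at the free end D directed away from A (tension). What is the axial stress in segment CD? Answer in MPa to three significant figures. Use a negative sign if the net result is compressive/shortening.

24.5 MPa

Internal axial forces (sectioning from the free end, tension +): N_CD = 19.8 kN, N_BC = 19.8 kN, N_AB = 46 kN.
A_CD = 809.2 mm².
σ_CD = N_CD/A_CD = 19800/809.2 = 24.47 MPa.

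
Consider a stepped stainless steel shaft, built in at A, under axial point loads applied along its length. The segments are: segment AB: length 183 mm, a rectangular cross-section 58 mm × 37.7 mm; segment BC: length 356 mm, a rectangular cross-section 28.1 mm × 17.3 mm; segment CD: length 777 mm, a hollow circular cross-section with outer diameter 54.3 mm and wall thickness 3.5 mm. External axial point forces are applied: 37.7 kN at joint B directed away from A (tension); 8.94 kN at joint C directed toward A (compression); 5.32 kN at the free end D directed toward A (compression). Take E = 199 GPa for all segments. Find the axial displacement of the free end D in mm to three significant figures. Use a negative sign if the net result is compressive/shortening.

Internal axial forces (sectioning from the free end, tension +): N_CD = -5.32 kN, N_BC = -14.26 kN, N_AB = 23.44 kN.
A_AB = 2187 mm².
A_BC = 486.1 mm².
A_CD = 558.6 mm².
δ_AB = 23440·183/(2187·199000) = 0.009858 mm
δ_BC = -14260·356/(486.1·199000) = -0.05248 mm
δ_CD = -5320·777/(558.6·199000) = -0.03719 mm
δ = Σδ_i = -0.07981 mm.

-0.0798 mm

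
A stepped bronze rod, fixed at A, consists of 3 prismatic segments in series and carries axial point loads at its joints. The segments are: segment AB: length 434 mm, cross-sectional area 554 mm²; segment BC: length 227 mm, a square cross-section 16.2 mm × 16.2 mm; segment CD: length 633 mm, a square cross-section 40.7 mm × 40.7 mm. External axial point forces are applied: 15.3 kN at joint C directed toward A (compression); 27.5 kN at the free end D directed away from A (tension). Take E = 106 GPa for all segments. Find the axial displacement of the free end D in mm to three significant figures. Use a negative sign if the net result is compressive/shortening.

Internal axial forces (sectioning from the free end, tension +): N_CD = 27.5 kN, N_BC = 12.2 kN, N_AB = 12.2 kN.
A_BC = 262.4 mm².
A_CD = 1656 mm².
δ_AB = 12200·434/(554·106000) = 0.09016 mm
δ_BC = 12200·227/(262.4·106000) = 0.09955 mm
δ_CD = 27500·633/(1656·106000) = 0.09914 mm
δ = Σδ_i = 0.2889 mm.

0.289 mm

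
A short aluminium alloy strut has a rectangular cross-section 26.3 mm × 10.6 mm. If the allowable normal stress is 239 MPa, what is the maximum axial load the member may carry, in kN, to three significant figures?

A = 278.8 mm².
P_max = σ_allow · A = 239 · 278.8 = 66630 N = 66.63 kN.

66.6 kN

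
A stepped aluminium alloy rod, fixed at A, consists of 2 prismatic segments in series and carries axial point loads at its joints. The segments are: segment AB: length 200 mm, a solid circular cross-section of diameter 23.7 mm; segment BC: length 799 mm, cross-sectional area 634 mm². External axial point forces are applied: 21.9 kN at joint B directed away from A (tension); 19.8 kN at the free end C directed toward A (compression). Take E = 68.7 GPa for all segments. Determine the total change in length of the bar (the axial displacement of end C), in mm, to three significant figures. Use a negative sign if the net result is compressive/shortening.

Internal axial forces (sectioning from the free end, tension +): N_BC = -19.8 kN, N_AB = 2.1 kN.
A_AB = 441.2 mm².
δ_AB = 2100·200/(441.2·68700) = 0.01386 mm
δ_BC = -19800·799/(634·68700) = -0.3632 mm
δ = Σδ_i = -0.3494 mm.

-0.349 mm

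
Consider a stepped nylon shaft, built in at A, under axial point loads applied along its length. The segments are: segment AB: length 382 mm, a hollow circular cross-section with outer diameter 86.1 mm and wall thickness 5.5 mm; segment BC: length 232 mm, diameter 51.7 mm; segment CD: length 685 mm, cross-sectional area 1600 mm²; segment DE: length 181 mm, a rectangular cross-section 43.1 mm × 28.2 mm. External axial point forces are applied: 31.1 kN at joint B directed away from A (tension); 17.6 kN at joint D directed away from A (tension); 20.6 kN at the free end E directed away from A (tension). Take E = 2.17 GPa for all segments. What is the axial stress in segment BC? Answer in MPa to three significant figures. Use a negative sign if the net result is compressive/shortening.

Internal axial forces (sectioning from the free end, tension +): N_DE = 20.6 kN, N_CD = 38.2 kN, N_BC = 38.2 kN, N_AB = 69.3 kN.
A_BC = 2099 mm².
σ_BC = N_BC/A_BC = 38200/2099 = 18.2 MPa.

18.2 MPa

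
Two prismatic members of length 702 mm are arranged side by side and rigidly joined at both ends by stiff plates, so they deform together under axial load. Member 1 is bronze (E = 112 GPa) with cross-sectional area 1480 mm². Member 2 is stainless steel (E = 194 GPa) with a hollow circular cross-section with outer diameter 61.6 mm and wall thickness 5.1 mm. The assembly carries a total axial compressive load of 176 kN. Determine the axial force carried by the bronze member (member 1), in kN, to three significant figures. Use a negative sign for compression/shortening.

-85.5 kN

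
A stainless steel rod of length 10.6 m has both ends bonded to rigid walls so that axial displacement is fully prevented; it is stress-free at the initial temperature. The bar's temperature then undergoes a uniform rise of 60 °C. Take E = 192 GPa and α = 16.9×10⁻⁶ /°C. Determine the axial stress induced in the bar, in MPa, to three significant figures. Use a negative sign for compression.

-195 MPa

Free thermal expansion αLΔT = 16.9e-6 · 10600 · 60 = 10.75 mm.
The walls impose strain ε = −(10.75)/10600 = -1.0140e-03; σ = Eε = 192000 · -1.0140e-03 = -194.7 MPa.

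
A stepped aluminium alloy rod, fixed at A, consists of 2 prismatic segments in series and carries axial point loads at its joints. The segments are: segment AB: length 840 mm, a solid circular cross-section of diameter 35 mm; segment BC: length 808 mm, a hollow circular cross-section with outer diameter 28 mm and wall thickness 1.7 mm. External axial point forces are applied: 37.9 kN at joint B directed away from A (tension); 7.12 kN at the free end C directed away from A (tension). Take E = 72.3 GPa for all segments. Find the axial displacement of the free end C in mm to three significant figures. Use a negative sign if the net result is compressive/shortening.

1.11 mm

Internal axial forces (sectioning from the free end, tension +): N_BC = 7.12 kN, N_AB = 45.02 kN.
A_AB = 962.1 mm².
A_BC = 140.5 mm².
δ_AB = 45020·840/(962.1·72300) = 0.5437 mm
δ_BC = 7120·808/(140.5·72300) = 0.5665 mm
δ = Σδ_i = 1.11 mm.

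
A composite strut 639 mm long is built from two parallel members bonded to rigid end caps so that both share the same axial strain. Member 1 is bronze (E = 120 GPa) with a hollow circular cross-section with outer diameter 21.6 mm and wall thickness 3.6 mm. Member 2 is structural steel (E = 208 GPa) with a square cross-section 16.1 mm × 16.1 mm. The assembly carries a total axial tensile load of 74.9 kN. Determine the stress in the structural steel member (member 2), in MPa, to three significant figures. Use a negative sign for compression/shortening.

A_1 = 203.6 mm².
A_2 = 259.2 mm².
Equal strain + equilibrium ⇒ each member carries load in proportion to AE: A₁E₁ = 24430000 N, A₂E₂ = 53920000 N, ΣAE = 78340000 N.
σ₂ = P·E₂/ΣAE = 74900·208000/78340000 = 198.9 MPa.

199 MPa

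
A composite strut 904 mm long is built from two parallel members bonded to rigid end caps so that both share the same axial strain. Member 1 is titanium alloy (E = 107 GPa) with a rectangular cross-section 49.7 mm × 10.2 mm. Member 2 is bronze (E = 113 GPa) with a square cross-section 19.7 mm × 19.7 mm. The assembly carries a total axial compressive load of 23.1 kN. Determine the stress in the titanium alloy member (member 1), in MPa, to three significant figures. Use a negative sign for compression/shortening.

-25.2 MPa

A_1 = 506.9 mm².
A_2 = 388.1 mm².
Equal strain + equilibrium ⇒ each member carries load in proportion to AE: A₁E₁ = 54240000 N, A₂E₂ = 43850000 N, ΣAE = 98100000 N.
σ₁ = P·E₁/ΣAE = -23100·107000/98100000 = -25.2 MPa.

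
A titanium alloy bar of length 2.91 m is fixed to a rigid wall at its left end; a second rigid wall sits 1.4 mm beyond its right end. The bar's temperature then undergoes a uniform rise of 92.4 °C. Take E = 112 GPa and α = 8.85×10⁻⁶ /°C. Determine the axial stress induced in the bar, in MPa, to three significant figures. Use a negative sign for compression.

Free thermal expansion αLΔT = 8.85e-6 · 2910 · 92.4 = 2.38 mm.
The walls engage after the gap closes; constrained expansion = 2.38 − 1.4 = 0.9796 mm.
The walls impose strain ε = −(0.9796)/2910 = -3.3664e-04; σ = Eε = 112000 · -3.3664e-04 = -37.7 MPa.

-37.7 MPa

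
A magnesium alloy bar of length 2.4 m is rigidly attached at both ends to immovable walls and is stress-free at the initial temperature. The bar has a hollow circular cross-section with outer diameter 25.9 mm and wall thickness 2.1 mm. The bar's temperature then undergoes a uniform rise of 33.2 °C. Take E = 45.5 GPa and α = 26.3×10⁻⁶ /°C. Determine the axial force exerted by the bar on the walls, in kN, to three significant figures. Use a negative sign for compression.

-6.24 kN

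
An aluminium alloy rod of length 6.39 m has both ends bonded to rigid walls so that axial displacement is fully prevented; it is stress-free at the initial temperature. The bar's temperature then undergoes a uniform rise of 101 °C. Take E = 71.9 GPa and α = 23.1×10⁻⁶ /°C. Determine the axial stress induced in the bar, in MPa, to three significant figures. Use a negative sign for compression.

Free thermal expansion αLΔT = 23.1e-6 · 6390 · 101 = 14.91 mm.
The walls impose strain ε = −(14.91)/6390 = -2.3331e-03; σ = Eε = 71900 · -2.3331e-03 = -167.7 MPa.

-168 MPa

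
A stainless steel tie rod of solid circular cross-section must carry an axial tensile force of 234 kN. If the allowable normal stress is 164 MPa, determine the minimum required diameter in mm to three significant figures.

42.6 mm

Required area A ≥ P/σ_allow = 234000/164 = 1427 mm².
For a solid circular section, d ≥ √(4A/π) = 42.62 mm.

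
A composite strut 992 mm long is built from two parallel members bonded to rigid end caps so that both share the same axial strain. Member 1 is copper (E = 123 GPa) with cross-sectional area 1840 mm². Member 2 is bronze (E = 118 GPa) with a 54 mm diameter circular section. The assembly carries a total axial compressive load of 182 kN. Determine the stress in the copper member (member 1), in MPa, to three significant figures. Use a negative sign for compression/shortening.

-45.1 MPa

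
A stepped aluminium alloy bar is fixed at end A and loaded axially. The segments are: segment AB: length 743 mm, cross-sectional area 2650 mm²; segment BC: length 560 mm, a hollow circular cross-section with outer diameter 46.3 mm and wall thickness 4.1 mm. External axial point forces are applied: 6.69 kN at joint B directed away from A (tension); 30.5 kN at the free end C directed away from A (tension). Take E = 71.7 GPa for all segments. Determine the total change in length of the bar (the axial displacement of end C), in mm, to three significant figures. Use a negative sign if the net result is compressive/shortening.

Internal axial forces (sectioning from the free end, tension +): N_BC = 30.5 kN, N_AB = 37.19 kN.
A_BC = 543.6 mm².
δ_AB = 37190·743/(2650·71700) = 0.1454 mm
δ_BC = 30500·560/(543.6·71700) = 0.4383 mm
δ = Σδ_i = 0.5837 mm.

0.584 mm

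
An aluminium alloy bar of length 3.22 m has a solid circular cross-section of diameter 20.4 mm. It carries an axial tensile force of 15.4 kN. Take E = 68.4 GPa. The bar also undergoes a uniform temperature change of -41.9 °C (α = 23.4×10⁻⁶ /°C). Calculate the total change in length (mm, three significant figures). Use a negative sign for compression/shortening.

-0.939 mm

A = 326.9 mm².
δ_mech = NL/(AE) = 15400·3220/(326.9·68400) = 2.218 mm.
δ_thermal = αLΔT = 23.4e-6·3220·-41.9 = -3.157 mm.
δ = δ_mech + δ_thermal = -0.939 mm.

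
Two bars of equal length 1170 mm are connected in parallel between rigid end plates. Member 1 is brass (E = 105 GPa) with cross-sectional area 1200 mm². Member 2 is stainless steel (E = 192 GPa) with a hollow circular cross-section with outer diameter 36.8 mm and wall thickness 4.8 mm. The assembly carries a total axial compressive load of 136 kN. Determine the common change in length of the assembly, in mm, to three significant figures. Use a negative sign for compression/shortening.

A_2 = 482.5 mm².
Equal strain + equilibrium ⇒ each member carries load in proportion to AE: A₁E₁ = 126000000 N, A₂E₂ = 92650000 N, ΣAE = 218600000 N.
δ = PL/ΣAE = -136000·1170/218600000 = -0.7277 mm.

-0.728 mm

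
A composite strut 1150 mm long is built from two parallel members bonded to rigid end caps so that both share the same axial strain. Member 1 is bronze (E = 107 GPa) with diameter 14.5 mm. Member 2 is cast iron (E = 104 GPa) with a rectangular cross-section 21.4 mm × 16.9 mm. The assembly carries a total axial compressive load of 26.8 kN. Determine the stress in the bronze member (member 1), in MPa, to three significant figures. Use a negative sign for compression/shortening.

-51.9 MPa

A_1 = 165.1 mm².
A_2 = 361.7 mm².
Equal strain + equilibrium ⇒ each member carries load in proportion to AE: A₁E₁ = 17670000 N, A₂E₂ = 37610000 N, ΣAE = 55280000 N.
σ₁ = P·E₁/ΣAE = -26800·107000/55280000 = -51.87 MPa.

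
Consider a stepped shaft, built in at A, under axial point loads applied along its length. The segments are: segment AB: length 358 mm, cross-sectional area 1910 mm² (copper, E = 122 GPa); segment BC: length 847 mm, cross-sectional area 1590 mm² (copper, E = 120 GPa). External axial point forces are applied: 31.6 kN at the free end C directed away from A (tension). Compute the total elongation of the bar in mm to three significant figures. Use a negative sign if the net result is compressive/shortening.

Internal axial forces (sectioning from the free end, tension +): N_BC = 31.6 kN, N_AB = 31.6 kN.
δ_AB = 31600·358/(1910·122000) = 0.04855 mm
δ_BC = 31600·847/(1590·120000) = 0.1403 mm
δ = Σδ_i = 0.1888 mm.

0.189 mm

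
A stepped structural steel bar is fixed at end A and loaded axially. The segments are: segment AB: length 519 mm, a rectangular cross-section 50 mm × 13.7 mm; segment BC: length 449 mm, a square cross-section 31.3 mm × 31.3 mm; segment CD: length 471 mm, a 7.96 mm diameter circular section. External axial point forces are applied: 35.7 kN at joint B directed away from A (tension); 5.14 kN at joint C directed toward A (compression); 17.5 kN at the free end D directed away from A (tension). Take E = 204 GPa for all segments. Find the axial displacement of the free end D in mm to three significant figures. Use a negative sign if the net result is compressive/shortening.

1.02 mm

Internal axial forces (sectioning from the free end, tension +): N_CD = 17.5 kN, N_BC = 12.36 kN, N_AB = 48.06 kN.
A_AB = 685 mm².
A_BC = 979.7 mm².
A_CD = 49.76 mm².
δ_AB = 48060·519/(685·204000) = 0.1785 mm
δ_BC = 12360·449/(979.7·204000) = 0.02777 mm
δ_CD = 17500·471/(49.76·204000) = 0.8119 mm
δ = Σδ_i = 1.018 mm.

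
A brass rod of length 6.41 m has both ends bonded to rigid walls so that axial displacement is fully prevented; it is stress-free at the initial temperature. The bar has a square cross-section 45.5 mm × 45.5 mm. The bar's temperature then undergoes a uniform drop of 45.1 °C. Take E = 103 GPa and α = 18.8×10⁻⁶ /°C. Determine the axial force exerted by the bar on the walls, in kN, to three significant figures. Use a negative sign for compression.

Free thermal expansion αLΔT = 18.8e-6 · 6410 · -45.1 = -5.435 mm.
The walls impose strain ε = −(-5.435)/6410 = 8.4788e-04; σ = Eε = 103000 · 8.4788e-04 = 87.33 MPa.
Wall reaction R = σ·A = 87.33·2070 = 180800 N = 180.8 kN.

181 kN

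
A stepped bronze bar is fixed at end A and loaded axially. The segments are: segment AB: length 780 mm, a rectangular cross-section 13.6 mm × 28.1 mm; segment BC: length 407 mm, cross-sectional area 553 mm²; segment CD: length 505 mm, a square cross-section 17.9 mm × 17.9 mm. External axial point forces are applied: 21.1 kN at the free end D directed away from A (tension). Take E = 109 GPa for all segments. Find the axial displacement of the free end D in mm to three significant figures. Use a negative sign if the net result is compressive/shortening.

Internal axial forces (sectioning from the free end, tension +): N_CD = 21.1 kN, N_BC = 21.1 kN, N_AB = 21.1 kN.
A_AB = 382.2 mm².
A_CD = 320.4 mm².
δ_AB = 21100·780/(382.2·109000) = 0.3951 mm
δ_BC = 21100·407/(553·109000) = 0.1425 mm
δ_CD = 21100·505/(320.4·109000) = 0.3051 mm
δ = Σδ_i = 0.8427 mm.

0.843 mm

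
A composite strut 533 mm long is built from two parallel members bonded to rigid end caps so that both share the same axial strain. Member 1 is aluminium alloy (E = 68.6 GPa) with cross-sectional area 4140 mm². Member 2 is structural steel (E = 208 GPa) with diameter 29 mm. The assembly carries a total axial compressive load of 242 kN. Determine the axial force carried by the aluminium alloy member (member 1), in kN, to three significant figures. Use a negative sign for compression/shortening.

-163 kN

A_2 = 660.5 mm².
Equal strain + equilibrium ⇒ each member carries load in proportion to AE: A₁E₁ = 284000000 N, A₂E₂ = 137400000 N, ΣAE = 421400000 N.
F₁ = P·A₁E₁/ΣAE = -242000·284000000/421400000 = -163100 N.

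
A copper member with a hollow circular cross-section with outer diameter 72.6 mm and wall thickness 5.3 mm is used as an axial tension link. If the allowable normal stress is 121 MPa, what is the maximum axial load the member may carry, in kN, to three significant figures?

136 kN

A = 1121 mm².
P_max = σ_allow · A = 121 · 1121 = 135600 N = 135.6 kN.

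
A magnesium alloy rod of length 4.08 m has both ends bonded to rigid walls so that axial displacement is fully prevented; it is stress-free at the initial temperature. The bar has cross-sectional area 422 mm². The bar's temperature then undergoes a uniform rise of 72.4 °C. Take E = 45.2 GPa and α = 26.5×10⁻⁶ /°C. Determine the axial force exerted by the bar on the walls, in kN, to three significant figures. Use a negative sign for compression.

-36.6 kN

Free thermal expansion αLΔT = 26.5e-6 · 4080 · 72.4 = 7.828 mm.
The walls impose strain ε = −(7.828)/4080 = -1.9186e-03; σ = Eε = 45200 · -1.9186e-03 = -86.72 MPa.
Wall reaction R = σ·A = -86.72·422 = -36600 N = -36.6 kN.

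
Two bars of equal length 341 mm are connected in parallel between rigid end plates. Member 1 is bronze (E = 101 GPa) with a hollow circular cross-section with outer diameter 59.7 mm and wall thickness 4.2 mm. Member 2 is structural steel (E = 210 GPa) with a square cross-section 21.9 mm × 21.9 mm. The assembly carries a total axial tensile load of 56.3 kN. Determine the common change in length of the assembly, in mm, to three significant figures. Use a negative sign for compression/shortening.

0.110 mm

A_1 = 732.3 mm².
A_2 = 479.6 mm².
Equal strain + equilibrium ⇒ each member carries load in proportion to AE: A₁E₁ = 73960000 N, A₂E₂ = 100700000 N, ΣAE = 174700000 N.
δ = PL/ΣAE = 56300·341/174700000 = 0.1099 mm.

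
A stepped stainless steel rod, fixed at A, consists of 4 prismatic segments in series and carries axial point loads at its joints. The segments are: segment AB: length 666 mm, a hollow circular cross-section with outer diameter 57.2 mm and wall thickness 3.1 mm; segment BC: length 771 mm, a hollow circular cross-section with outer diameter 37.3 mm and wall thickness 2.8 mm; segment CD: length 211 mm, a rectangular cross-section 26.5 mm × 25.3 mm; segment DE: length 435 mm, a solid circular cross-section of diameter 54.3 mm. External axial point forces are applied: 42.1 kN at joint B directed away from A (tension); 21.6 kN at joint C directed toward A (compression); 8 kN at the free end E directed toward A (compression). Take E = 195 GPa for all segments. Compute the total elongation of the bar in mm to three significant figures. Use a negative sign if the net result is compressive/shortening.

-0.325 mm

Internal axial forces (sectioning from the free end, tension +): N_DE = -8 kN, N_CD = -8 kN, N_BC = -29.6 kN, N_AB = 12.5 kN.
A_AB = 526.9 mm².
A_BC = 303.5 mm².
A_CD = 670.5 mm².
A_DE = 2316 mm².
δ_AB = 12500·666/(526.9·195000) = 0.08103 mm
δ_BC = -29600·771/(303.5·195000) = -0.3856 mm
δ_CD = -8000·211/(670.5·195000) = -0.01291 mm
δ_DE = -8000·435/(2316·195000) = -0.007706 mm
δ = Σδ_i = -0.3252 mm.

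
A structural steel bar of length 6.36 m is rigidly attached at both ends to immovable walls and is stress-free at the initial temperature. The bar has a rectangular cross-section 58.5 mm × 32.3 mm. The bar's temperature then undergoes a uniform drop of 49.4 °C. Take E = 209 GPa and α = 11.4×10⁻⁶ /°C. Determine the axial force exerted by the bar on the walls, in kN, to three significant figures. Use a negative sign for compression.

222 kN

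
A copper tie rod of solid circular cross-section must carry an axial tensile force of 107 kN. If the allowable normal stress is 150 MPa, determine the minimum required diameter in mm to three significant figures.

Required area A ≥ P/σ_allow = 107000/150 = 713.3 mm².
For a solid circular section, d ≥ √(4A/π) = 30.14 mm.

30.1 mm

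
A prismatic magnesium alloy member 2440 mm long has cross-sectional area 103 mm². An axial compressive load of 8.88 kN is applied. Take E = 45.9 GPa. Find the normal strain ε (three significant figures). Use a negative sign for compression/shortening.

σ = N/A = -86.21 MPa; ε = σ/E = -86.21/45900 = -1.878e-03.

-0.00188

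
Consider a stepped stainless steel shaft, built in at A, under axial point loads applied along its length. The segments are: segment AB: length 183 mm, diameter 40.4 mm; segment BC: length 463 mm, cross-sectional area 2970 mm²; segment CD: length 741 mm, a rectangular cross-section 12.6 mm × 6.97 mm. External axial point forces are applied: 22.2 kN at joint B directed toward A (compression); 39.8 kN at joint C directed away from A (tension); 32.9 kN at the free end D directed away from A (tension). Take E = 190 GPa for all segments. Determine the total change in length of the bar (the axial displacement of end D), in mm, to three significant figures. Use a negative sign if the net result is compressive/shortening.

1.56 mm

Internal axial forces (sectioning from the free end, tension +): N_CD = 32.9 kN, N_BC = 72.7 kN, N_AB = 50.5 kN.
A_AB = 1282 mm².
A_CD = 87.82 mm².
δ_AB = 50500·183/(1282·190000) = 0.03794 mm
δ_BC = 72700·463/(2970·190000) = 0.05965 mm
δ_CD = 32900·741/(87.82·190000) = 1.461 mm
δ = Σδ_i = 1.559 mm.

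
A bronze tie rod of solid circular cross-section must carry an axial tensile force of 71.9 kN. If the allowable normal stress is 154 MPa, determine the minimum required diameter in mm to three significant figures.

Required area A ≥ P/σ_allow = 71900/154 = 466.9 mm².
For a solid circular section, d ≥ √(4A/π) = 24.38 mm.

24.4 mm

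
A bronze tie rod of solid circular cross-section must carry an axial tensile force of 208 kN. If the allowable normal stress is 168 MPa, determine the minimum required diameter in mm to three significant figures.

39.7 mm

Required area A ≥ P/σ_allow = 208000/168 = 1238 mm².
For a solid circular section, d ≥ √(4A/π) = 39.7 mm.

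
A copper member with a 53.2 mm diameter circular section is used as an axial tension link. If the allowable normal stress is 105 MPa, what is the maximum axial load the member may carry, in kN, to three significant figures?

233 kN

A = 2223 mm².
P_max = σ_allow · A = 105 · 2223 = 233400 N = 233.4 kN.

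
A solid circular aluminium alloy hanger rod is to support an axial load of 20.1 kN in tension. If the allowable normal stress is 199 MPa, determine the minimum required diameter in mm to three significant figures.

Required area A ≥ P/σ_allow = 20100/199 = 101 mm².
For a solid circular section, d ≥ √(4A/π) = 11.34 mm.

11.3 mm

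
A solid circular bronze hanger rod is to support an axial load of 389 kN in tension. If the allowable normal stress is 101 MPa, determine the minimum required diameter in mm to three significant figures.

70.0 mm

Required area A ≥ P/σ_allow = 389000/101 = 3851 mm².
For a solid circular section, d ≥ √(4A/π) = 70.03 mm.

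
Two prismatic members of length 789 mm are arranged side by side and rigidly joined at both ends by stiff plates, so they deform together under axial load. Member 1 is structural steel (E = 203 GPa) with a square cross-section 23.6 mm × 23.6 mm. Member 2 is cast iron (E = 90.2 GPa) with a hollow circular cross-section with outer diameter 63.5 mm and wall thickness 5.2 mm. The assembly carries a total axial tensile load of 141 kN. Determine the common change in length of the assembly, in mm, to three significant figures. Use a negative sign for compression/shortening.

A_1 = 557 mm².
A_2 = 952.4 mm².
Equal strain + equilibrium ⇒ each member carries load in proportion to AE: A₁E₁ = 113100000 N, A₂E₂ = 85910000 N, ΣAE = 199000000 N.
δ = PL/ΣAE = 141000·789/199000000 = 0.5591 mm.

0.559 mm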